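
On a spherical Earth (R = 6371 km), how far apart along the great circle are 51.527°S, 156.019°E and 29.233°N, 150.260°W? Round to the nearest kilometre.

Δλ = -150.260 − 156.019 = -306.279°; wrapped into (−180°, 180°]: 53.721°.
Δφ = 29.233 − -51.527 = 80.760°.
a = sin²(Δφ/2) + cos φ₁ · cos φ₂ · sin²(Δλ/2) = 0.530545.
c = 2·atan2(√a, √(1−a)) = 1.63192 rad → d = 6371·c ≈ 10396.99 km.

10397 km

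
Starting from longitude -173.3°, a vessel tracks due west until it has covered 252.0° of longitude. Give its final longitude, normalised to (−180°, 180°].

-65.3°

Start at -173.3°; shift −252.0° → -425.3°.
-425.3° lies outside (−180°, 180°]; add 360° → -65.3°.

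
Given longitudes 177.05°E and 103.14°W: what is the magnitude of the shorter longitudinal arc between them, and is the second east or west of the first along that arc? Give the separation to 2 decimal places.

Raw difference: -103.14 − 177.05 = -280.19°.
Normalise into (−180°, 180°]: -280.19° + 360° = 79.81°.
Positive ⇒ the second point lies to the east; separation 79.81°.

79.81° east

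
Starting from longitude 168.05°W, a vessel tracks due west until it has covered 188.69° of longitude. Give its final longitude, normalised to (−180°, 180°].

Start at -168.05°; shift −188.69° → -356.74°.
-356.74° lies outside (−180°, 180°]; add 360° → +3.26°.

3.26°E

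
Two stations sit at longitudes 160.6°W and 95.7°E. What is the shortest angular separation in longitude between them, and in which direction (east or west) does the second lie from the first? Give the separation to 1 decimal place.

103.7° west

Raw difference: 95.7 − -160.6 = 256.3°.
Normalise into (−180°, 180°]: 256.3° − 360° = -103.7°.
Negative ⇒ the second point lies to the west; separation 103.7°.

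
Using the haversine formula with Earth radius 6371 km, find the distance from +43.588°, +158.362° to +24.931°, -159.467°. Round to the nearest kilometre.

Δλ = -159.467 − 158.362 = -317.829°; wrapped into (−180°, 180°]: 42.171°.
Δφ = 24.931 − 43.588 = -18.657°.
a = sin²(Δφ/2) + cos φ₁ · cos φ₂ · sin²(Δλ/2) = 0.111286.
c = 2·atan2(√a, √(1−a)) = 0.68023 rad → d = 6371·c ≈ 4333.74 km.

4334 km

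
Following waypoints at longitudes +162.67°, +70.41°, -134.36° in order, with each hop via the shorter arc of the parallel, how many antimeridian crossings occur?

1

Leg 1: +162.67° → +70.41°, shortest Δλ = -92.26° (west) — does not cross 180°.
Leg 2: +70.41° → -134.36°, shortest Δλ = 155.23° (east) — crosses 180°.
Total crossings: 1.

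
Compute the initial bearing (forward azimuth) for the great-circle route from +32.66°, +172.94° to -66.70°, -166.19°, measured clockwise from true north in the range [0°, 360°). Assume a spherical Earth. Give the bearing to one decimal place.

171.8°

Δλ = -166.19 − 172.94 = -339.13°; wrapped into (−180°, 180°]: 20.87°.
θ = atan2( sin Δλ · cos φ₂ , cos φ₁ · sin φ₂ − sin φ₁ · cos φ₂ · cos Δλ )
  = atan2(0.14091, -0.97268) = 171.757° → normalised to [0°, 360°): 171.757°.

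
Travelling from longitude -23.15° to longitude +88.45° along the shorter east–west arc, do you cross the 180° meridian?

No

Signed shortest Δλ = ((88.45 − -23.15 + 180) mod 360) − 180 = 111.6°.
Going east by 111.6° from -23.15° reaches +88.45° without touching 180°.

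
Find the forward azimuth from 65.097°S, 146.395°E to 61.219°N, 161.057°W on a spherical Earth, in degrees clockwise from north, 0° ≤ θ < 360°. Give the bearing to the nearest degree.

31°

Δλ = -161.057 − 146.395 = -307.452°; wrapped into (−180°, 180°]: 52.548°.
θ = atan2( sin Δλ · cos φ₂ , cos φ₁ · sin φ₂ − sin φ₁ · cos φ₂ · cos Δλ )
  = atan2(0.38222, 0.63462) = 31.060° → normalised to [0°, 360°): 31.060°.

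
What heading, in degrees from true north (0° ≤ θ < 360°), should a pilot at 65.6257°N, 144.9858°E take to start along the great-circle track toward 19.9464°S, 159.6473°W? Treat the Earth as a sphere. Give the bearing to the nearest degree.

129°

Δλ = -159.6473 − 144.9858 = -304.6331°; wrapped into (−180°, 180°]: 55.3669°.
θ = atan2( sin Δλ · cos φ₂ , cos φ₁ · sin φ₂ − sin φ₁ · cos φ₂ · cos Δλ )
  = atan2(0.77345, -0.62740) = 129.048° → normalised to [0°, 360°): 129.048°.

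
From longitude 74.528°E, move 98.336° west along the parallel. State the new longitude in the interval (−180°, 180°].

Start at +74.528°; shift −98.336° → -23.808°.
-23.808° already lies in (−180°, 180°].

23.808°W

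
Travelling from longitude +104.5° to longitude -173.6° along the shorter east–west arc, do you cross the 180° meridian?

Yes

Naïve |-173.6 − 104.5| = 278.1° > 180°, so the shorter arc goes the other way round — across 180°.
Signed shortest Δλ = ((-173.6 − 104.5 + 180) mod 360) − 180 = 81.9°.
Going east by 81.9° from +104.5° passes through 180° before reaching -173.6°.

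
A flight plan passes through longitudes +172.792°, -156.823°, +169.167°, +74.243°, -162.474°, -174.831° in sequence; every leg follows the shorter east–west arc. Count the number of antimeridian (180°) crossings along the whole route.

3

Leg 1: +172.792° → -156.823°, shortest Δλ = 30.385° (east) — crosses 180°.
Leg 2: -156.823° → +169.167°, shortest Δλ = -34.01° (west) — crosses 180°.
Leg 3: +169.167° → +74.243°, shortest Δλ = -94.924° (west) — does not cross 180°.
Leg 4: +74.243° → -162.474°, shortest Δλ = 123.283° (east) — crosses 180°.
Leg 5: -162.474° → -174.831°, shortest Δλ = -12.357° (west) — does not cross 180°.
Total crossings: 3.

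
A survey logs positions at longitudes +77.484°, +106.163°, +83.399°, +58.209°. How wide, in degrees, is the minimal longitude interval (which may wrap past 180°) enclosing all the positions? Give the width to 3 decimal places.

47.954°

Sort the longitudes: +58.209°, +77.484°, +83.399°, +106.163°.
Eastward gaps between consecutive values (wrapping around): 19.275°, 5.915°, 22.764°, 312.046°.
Largest gap = 312.046° ⇒ minimal covering band is its complement: 360° − 312.046° = 47.954°.
Band runs from +58.209° eastward to +106.163°.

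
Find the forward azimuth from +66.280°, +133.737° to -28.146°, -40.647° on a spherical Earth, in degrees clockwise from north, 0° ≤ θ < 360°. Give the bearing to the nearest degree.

352°

Δλ = -40.647 − 133.737 = -174.384°.
θ = atan2( sin Δλ · cos φ₂ , cos φ₁ · sin φ₂ − sin φ₁ · cos φ₂ · cos Δλ )
  = atan2(-0.08629, 0.61363) = -8.004° → normalised to [0°, 360°): 351.996°.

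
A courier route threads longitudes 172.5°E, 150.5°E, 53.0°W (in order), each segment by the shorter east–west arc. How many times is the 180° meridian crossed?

1

Leg 1: +172.5° → +150.5°, shortest Δλ = -22.0° (west) — does not cross 180°.
Leg 2: +150.5° → -53.0°, shortest Δλ = 156.5° (east) — crosses 180°.
Total crossings: 1.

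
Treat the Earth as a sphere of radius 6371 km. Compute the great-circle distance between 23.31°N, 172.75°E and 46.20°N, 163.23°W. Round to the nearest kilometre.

Δλ = -163.23 − 172.75 = -335.98°; wrapped into (−180°, 180°]: 24.02°.
Δφ = 46.20 − 23.31 = 22.89°.
a = sin²(Δφ/2) + cos φ₁ · cos φ₂ · sin²(Δλ/2) = 0.066896.
c = 2·atan2(√a, √(1−a)) = 0.52323 rad → d = 6371·c ≈ 3333.52 km.

3334 km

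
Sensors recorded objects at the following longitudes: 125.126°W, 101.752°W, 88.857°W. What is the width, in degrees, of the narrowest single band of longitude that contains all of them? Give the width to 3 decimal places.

36.269°

Sort the longitudes: -125.126°, -101.752°, -88.857°.
Eastward gaps between consecutive values (wrapping around): 23.374°, 12.895°, 323.731°.
Largest gap = 323.731° ⇒ minimal covering band is its complement: 360° − 323.731° = 36.269°.
Band runs from -125.126° eastward to -88.857°.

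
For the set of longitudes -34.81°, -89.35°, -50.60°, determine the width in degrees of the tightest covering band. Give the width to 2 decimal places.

54.54°

Sort the longitudes: -89.35°, -50.60°, -34.81°.
Eastward gaps between consecutive values (wrapping around): 38.75°, 15.79°, 305.46°.
Largest gap = 305.46° ⇒ minimal covering band is its complement: 360° − 305.46° = 54.54°.
Band runs from -89.35° eastward to -34.81°.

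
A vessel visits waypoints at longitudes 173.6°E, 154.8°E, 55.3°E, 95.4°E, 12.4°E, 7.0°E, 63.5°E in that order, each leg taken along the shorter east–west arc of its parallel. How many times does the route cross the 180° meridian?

0

Leg 1: +173.6° → +154.8°, shortest Δλ = -18.8° (west) — does not cross 180°.
Leg 2: +154.8° → +55.3°, shortest Δλ = -99.5° (west) — does not cross 180°.
Leg 3: +55.3° → +95.4°, shortest Δλ = 40.1° (east) — does not cross 180°.
Leg 4: +95.4° → +12.4°, shortest Δλ = -83.0° (west) — does not cross 180°.
Leg 5: +12.4° → +7.0°, shortest Δλ = -5.4° (west) — does not cross 180°.
Leg 6: +7.0° → +63.5°, shortest Δλ = 56.5° (east) — does not cross 180°.
Total crossings: 0.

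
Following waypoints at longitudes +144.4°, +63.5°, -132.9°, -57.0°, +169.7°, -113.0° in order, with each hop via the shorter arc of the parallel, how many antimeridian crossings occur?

Leg 1: +144.4° → +63.5°, shortest Δλ = -80.9° (west) — does not cross 180°.
Leg 2: +63.5° → -132.9°, shortest Δλ = 163.6° (east) — crosses 180°.
Leg 3: -132.9° → -57.0°, shortest Δλ = 75.9° (east) — does not cross 180°.
Leg 4: -57.0° → +169.7°, shortest Δλ = -133.3° (west) — crosses 180°.
Leg 5: +169.7° → -113.0°, shortest Δλ = 77.3° (east) — crosses 180°.
Total crossings: 3.

3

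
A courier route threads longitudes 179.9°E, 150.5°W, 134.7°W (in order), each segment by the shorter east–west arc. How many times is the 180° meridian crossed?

1

Leg 1: +179.9° → -150.5°, shortest Δλ = 29.6° (east) — crosses 180°.
Leg 2: -150.5° → -134.7°, shortest Δλ = 15.8° (east) — does not cross 180°.
Total crossings: 1.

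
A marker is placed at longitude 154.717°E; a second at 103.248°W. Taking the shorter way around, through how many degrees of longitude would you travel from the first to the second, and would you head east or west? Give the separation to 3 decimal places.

Raw difference: -103.248 − 154.717 = -257.965°.
Normalise into (−180°, 180°]: -257.965° + 360° = 102.035°.
Positive ⇒ the second point lies to the east; separation 102.035°.

102.035° east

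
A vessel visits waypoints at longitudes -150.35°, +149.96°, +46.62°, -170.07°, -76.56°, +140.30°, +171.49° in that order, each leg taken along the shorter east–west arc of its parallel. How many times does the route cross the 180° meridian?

3

Leg 1: -150.35° → +149.96°, shortest Δλ = -59.69° (west) — crosses 180°.
Leg 2: +149.96° → +46.62°, shortest Δλ = -103.34° (west) — does not cross 180°.
Leg 3: +46.62° → -170.07°, shortest Δλ = 143.31° (east) — crosses 180°.
Leg 4: -170.07° → -76.56°, shortest Δλ = 93.51° (east) — does not cross 180°.
Leg 5: -76.56° → +140.30°, shortest Δλ = -143.14° (west) — crosses 180°.
Leg 6: +140.30° → +171.49°, shortest Δλ = 31.19° (east) — does not cross 180°.
Total crossings: 3.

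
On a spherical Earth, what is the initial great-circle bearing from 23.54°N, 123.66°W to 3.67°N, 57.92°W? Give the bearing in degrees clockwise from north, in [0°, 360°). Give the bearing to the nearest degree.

Δλ = -57.92 − -123.66 = 65.74°.
θ = atan2( sin Δλ · cos φ₂ , cos φ₁ · sin φ₂ − sin φ₁ · cos φ₂ · cos Δλ )
  = atan2(0.90982, -0.10508) = 96.588° → normalised to [0°, 360°): 96.588°.

97°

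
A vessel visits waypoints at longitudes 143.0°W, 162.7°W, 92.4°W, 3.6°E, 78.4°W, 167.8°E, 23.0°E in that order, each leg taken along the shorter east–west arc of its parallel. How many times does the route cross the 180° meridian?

1

Leg 1: -143.0° → -162.7°, shortest Δλ = -19.7° (west) — does not cross 180°.
Leg 2: -162.7° → -92.4°, shortest Δλ = 70.3° (east) — does not cross 180°.
Leg 3: -92.4° → +3.6°, shortest Δλ = 96.0° (east) — does not cross 180°.
Leg 4: +3.6° → -78.4°, shortest Δλ = -82.0° (west) — does not cross 180°.
Leg 5: -78.4° → +167.8°, shortest Δλ = -113.8° (west) — crosses 180°.
Leg 6: +167.8° → +23.0°, shortest Δλ = -144.8° (west) — does not cross 180°.
Total crossings: 1.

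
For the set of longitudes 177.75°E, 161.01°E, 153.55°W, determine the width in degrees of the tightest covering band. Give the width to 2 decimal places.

Sort the longitudes: -153.55°, +161.01°, +177.75°.
Eastward gaps between consecutive values (wrapping around): 314.56°, 16.74°, 28.70°.
Largest gap = 314.56° ⇒ minimal covering band is its complement: 360° − 314.56° = 45.44°.
Band runs from +161.01° eastward to -153.55°, crossing the antimeridian.

45.44°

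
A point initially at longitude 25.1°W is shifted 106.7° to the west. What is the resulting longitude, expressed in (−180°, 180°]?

Start at -25.1°; shift −106.7° → -131.8°.
-131.8° already lies in (−180°, 180°].

131.8°W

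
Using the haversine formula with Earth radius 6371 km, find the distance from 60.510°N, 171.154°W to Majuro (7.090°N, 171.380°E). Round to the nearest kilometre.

6117 km

Δλ = 171.380 − -171.154 = 342.534°; wrapped into (−180°, 180°]: -17.466°.
Δφ = 7.090 − 60.510 = -53.420°.
a = sin²(Δφ/2) + cos φ₁ · cos φ₂ · sin²(Δλ/2) = 0.213289.
c = 2·atan2(√a, √(1−a)) = 0.96012 rad → d = 6371·c ≈ 6116.92 km.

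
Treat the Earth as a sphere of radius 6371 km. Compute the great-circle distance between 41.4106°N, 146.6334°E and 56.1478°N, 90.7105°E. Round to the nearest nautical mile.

Δλ = 90.7105 − 146.6334 = -55.9229°.
Δφ = 56.1478 − 41.4106 = 14.7372°.
a = sin²(Δφ/2) + cos φ₁ · cos φ₂ · sin²(Δλ/2) = 0.108297.
c = 2·atan2(√a, √(1−a)) = 0.67067 rad → d = 6371·c ≈ 4272.82 km ≈ 2307.14 nmi.

2307 nmi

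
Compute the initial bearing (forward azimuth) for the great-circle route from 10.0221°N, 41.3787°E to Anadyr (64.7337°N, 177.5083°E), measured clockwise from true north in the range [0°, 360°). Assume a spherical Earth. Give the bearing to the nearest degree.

Δλ = 177.5083 − 41.3787 = 136.1296°.
θ = atan2( sin Δλ · cos φ₂ , cos φ₁ · sin φ₂ − sin φ₁ · cos φ₂ · cos Δλ )
  = atan2(0.29580, 0.94408) = 17.397° → normalised to [0°, 360°): 17.397°.

17°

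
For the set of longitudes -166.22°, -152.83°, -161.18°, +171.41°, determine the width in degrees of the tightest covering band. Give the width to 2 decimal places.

35.76°

Sort the longitudes: -166.22°, -161.18°, -152.83°, +171.41°.
Eastward gaps between consecutive values (wrapping around): 5.04°, 8.35°, 324.24°, 22.37°.
Largest gap = 324.24° ⇒ minimal covering band is its complement: 360° − 324.24° = 35.76°.
Band runs from +171.41° eastward to -152.83°, crossing the antimeridian.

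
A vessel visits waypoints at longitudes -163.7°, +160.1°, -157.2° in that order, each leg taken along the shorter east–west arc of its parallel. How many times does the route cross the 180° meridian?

2

Leg 1: -163.7° → +160.1°, shortest Δλ = -36.2° (west) — crosses 180°.
Leg 2: +160.1° → -157.2°, shortest Δλ = 42.7° (east) — crosses 180°.
Total crossings: 2.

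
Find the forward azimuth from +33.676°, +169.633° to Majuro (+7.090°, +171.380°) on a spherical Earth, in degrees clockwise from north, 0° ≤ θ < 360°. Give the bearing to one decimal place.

176.1°

Δλ = 171.380 − 169.633 = 1.747°.
θ = atan2( sin Δλ · cos φ₂ , cos φ₁ · sin φ₂ − sin φ₁ · cos φ₂ · cos Δλ )
  = atan2(0.03025, -0.44728) = 176.131° → normalised to [0°, 360°): 176.131°.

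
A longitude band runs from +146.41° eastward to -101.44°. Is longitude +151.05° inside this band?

Band width going east from +146.41° to -101.44°: ((-101.44 − 146.41) mod 360) = 112.15°.
Offset of +151.05° east of the west edge: ((151.05 − 146.41) mod 360) = 4.64°.
4.64° ≤ 112.15° ⇒ inside.

Yes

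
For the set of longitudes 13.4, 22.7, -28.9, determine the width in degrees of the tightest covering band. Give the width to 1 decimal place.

Sort the longitudes: -28.9°, +13.4°, +22.7°.
Eastward gaps between consecutive values (wrapping around): 42.3°, 9.3°, 308.4°.
Largest gap = 308.4° ⇒ minimal covering band is its complement: 360° − 308.4° = 51.6°.
Band runs from -28.9° eastward to +22.7°.

51.6°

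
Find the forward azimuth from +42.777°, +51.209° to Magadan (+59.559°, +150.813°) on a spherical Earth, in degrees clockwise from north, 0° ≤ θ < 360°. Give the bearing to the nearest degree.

36°

Δλ = 150.813 − 51.209 = 99.604°.
θ = atan2( sin Δλ · cos φ₂ , cos φ₁ · sin φ₂ − sin φ₁ · cos φ₂ · cos Δλ )
  = atan2(0.49955, 0.69023) = 35.895° → normalised to [0°, 360°): 35.895°.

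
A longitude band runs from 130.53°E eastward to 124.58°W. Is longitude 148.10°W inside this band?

Yes

Band width going east from +130.53° to -124.58°: ((-124.58 − 130.53) mod 360) = 104.89°.
Offset of -148.10° east of the west edge: ((-148.10 − 130.53) mod 360) = 81.37°.
81.37° ≤ 104.89° ⇒ inside.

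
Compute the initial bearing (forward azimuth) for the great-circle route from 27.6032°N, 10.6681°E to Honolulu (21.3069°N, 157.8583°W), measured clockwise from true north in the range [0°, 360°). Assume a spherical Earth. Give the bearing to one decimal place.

346.0°

Δλ = -157.8583 − 10.6681 = -168.5264°.
θ = atan2( sin Δλ · cos φ₂ , cos φ₁ · sin φ₂ − sin φ₁ · cos φ₂ · cos Δλ )
  = atan2(-0.18532, 0.74505) = -13.968° → normalised to [0°, 360°): 346.032°.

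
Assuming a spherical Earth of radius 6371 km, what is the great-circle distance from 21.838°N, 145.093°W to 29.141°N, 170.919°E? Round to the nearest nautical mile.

Δλ = 170.919 − -145.093 = 316.012°; wrapped into (−180°, 180°]: -43.988°.
Δφ = 29.141 − 21.838 = 7.303°.
a = sin²(Δφ/2) + cos φ₁ · cos φ₂ · sin²(Δλ/2) = 0.117769.
c = 2·atan2(√a, √(1−a)) = 0.70059 rad → d = 6371·c ≈ 4463.46 km ≈ 2410.08 nmi.

2410 nmi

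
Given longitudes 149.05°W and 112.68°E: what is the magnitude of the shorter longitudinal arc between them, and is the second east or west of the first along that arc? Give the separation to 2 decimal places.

98.27° west

Raw difference: 112.68 − -149.05 = 261.73°.
Normalise into (−180°, 180°]: 261.73° − 360° = -98.27°.
Negative ⇒ the second point lies to the west; separation 98.27°.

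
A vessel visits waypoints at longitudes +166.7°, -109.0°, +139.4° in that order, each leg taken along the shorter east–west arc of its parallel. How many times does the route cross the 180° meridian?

2

Leg 1: +166.7° → -109.0°, shortest Δλ = 84.3° (east) — crosses 180°.
Leg 2: -109.0° → +139.4°, shortest Δλ = -111.6° (west) — crosses 180°.
Total crossings: 2.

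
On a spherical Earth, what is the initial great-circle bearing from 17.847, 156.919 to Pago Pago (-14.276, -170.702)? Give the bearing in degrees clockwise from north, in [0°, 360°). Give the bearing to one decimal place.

133.1°

Δλ = -170.702 − 156.919 = -327.621°; wrapped into (−180°, 180°]: 32.379°.
θ = atan2( sin Δλ · cos φ₂ , cos φ₁ · sin φ₂ − sin φ₁ · cos φ₂ · cos Δλ )
  = atan2(0.51898, -0.48556) = 133.095° → normalised to [0°, 360°): 133.095°.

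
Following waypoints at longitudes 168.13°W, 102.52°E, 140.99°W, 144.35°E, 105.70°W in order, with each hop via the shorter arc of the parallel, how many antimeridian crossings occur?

Leg 1: -168.13° → +102.52°, shortest Δλ = -89.35° (west) — crosses 180°.
Leg 2: +102.52° → -140.99°, shortest Δλ = 116.49° (east) — crosses 180°.
Leg 3: -140.99° → +144.35°, shortest Δλ = -74.66° (west) — crosses 180°.
Leg 4: +144.35° → -105.70°, shortest Δλ = 109.95° (east) — crosses 180°.
Total crossings: 4.

4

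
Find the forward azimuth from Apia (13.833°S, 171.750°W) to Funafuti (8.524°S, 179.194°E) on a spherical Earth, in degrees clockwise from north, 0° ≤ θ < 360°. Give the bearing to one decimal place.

299.9°

Δλ = 179.194 − -171.750 = 350.944°; wrapped into (−180°, 180°]: -9.056°.
θ = atan2( sin Δλ · cos φ₂ , cos φ₁ · sin φ₂ − sin φ₁ · cos φ₂ · cos Δλ )
  = atan2(-0.15566, 0.08958) = -60.080° → normalised to [0°, 360°): 299.920°.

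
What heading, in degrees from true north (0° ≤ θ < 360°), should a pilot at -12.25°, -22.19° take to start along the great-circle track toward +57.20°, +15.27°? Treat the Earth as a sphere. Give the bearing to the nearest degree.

Δλ = 15.27 − -22.19 = 37.46°.
θ = atan2( sin Δλ · cos φ₂ , cos φ₁ · sin φ₂ − sin φ₁ · cos φ₂ · cos Δλ )
  = atan2(0.32947, 0.91266) = 19.850° → normalised to [0°, 360°): 19.850°.

20°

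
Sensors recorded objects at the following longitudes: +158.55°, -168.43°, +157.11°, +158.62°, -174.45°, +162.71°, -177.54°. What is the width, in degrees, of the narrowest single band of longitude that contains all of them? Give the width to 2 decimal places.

34.46°

Sort the longitudes: -177.54°, -174.45°, -168.43°, +157.11°, +158.55°, +158.62°, +162.71°.
Eastward gaps between consecutive values (wrapping around): 3.09°, 6.02°, 325.54°, 1.44°, 0.07°, 4.09°, 19.75°.
Largest gap = 325.54° ⇒ minimal covering band is its complement: 360° − 325.54° = 34.46°.
Band runs from +157.11° eastward to -168.43°, crossing the antimeridian.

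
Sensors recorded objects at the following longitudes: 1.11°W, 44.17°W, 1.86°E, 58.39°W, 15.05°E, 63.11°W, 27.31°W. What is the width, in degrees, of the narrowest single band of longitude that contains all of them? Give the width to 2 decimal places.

Sort the longitudes: -63.11°, -58.39°, -44.17°, -27.31°, -1.11°, +1.86°, +15.05°.
Eastward gaps between consecutive values (wrapping around): 4.72°, 14.22°, 16.86°, 26.20°, 2.97°, 13.19°, 281.84°.
Largest gap = 281.84° ⇒ minimal covering band is its complement: 360° − 281.84° = 78.16°.
Band runs from -63.11° eastward to +15.05°.

78.16°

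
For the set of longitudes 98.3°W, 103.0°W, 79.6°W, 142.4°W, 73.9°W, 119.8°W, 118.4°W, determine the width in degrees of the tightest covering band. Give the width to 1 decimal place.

68.5°

Sort the longitudes: -142.4°, -119.8°, -118.4°, -103.0°, -98.3°, -79.6°, -73.9°.
Eastward gaps between consecutive values (wrapping around): 22.6°, 1.4°, 15.4°, 4.7°, 18.7°, 5.7°, 291.5°.
Largest gap = 291.5° ⇒ minimal covering band is its complement: 360° − 291.5° = 68.5°.
Band runs from -142.4° eastward to -73.9°.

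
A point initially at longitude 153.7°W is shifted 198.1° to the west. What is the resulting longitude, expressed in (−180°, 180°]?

Start at -153.7°; shift −198.1° → -351.8°.
-351.8° lies outside (−180°, 180°]; add 360° → +8.2°.

8.2°E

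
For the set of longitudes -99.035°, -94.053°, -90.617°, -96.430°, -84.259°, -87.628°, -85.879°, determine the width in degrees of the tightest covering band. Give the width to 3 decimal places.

Sort the longitudes: -99.035°, -96.430°, -94.053°, -90.617°, -87.628°, -85.879°, -84.259°.
Eastward gaps between consecutive values (wrapping around): 2.605°, 2.377°, 3.436°, 2.989°, 1.749°, 1.620°, 345.224°.
Largest gap = 345.224° ⇒ minimal covering band is its complement: 360° − 345.224° = 14.776°.
Band runs from -99.035° eastward to -84.259°.

14.776°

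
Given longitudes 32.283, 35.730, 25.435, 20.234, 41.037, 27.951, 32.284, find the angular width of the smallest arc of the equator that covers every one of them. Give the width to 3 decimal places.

20.803°

Sort the longitudes: +20.234°, +25.435°, +27.951°, +32.283°, +32.284°, +35.730°, +41.037°.
Eastward gaps between consecutive values (wrapping around): 5.201°, 2.516°, 4.332°, 0.001°, 3.446°, 5.307°, 339.197°.
Largest gap = 339.197° ⇒ minimal covering band is its complement: 360° − 339.197° = 20.803°.
Band runs from +20.234° eastward to +41.037°.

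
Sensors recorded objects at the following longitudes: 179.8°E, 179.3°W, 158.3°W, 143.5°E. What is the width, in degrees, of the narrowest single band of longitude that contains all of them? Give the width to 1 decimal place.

58.2°

Sort the longitudes: -179.3°, -158.3°, +143.5°, +179.8°.
Eastward gaps between consecutive values (wrapping around): 21.0°, 301.8°, 36.3°, 0.9°.
Largest gap = 301.8° ⇒ minimal covering band is its complement: 360° − 301.8° = 58.2°.
Band runs from +143.5° eastward to -158.3°, crossing the antimeridian.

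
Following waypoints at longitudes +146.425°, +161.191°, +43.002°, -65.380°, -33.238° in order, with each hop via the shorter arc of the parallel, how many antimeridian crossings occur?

0

Leg 1: +146.425° → +161.191°, shortest Δλ = 14.766° (east) — does not cross 180°.
Leg 2: +161.191° → +43.002°, shortest Δλ = -118.189° (west) — does not cross 180°.
Leg 3: +43.002° → -65.380°, shortest Δλ = -108.382° (west) — does not cross 180°.
Leg 4: -65.380° → -33.238°, shortest Δλ = 32.142° (east) — does not cross 180°.
Total crossings: 0.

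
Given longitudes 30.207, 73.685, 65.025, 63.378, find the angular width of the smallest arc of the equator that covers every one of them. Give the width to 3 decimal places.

Sort the longitudes: +30.207°, +63.378°, +65.025°, +73.685°.
Eastward gaps between consecutive values (wrapping around): 33.171°, 1.647°, 8.660°, 316.522°.
Largest gap = 316.522° ⇒ minimal covering band is its complement: 360° − 316.522° = 43.478°.
Band runs from +30.207° eastward to +73.685°.

43.478°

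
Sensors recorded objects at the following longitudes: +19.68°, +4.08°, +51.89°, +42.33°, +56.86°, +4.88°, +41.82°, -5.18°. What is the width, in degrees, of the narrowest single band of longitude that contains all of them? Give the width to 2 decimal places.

Sort the longitudes: -5.18°, +4.08°, +4.88°, +19.68°, +41.82°, +42.33°, +51.89°, +56.86°.
Eastward gaps between consecutive values (wrapping around): 9.26°, 0.80°, 14.80°, 22.14°, 0.51°, 9.56°, 4.97°, 297.96°.
Largest gap = 297.96° ⇒ minimal covering band is its complement: 360° − 297.96° = 62.04°.
Band runs from -5.18° eastward to +56.86°.

62.04°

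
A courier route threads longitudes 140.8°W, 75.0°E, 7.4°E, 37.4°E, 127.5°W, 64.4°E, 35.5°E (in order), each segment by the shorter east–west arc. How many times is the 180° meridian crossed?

Leg 1: -140.8° → +75.0°, shortest Δλ = -144.2° (west) — crosses 180°.
Leg 2: +75.0° → +7.4°, shortest Δλ = -67.6° (west) — does not cross 180°.
Leg 3: +7.4° → +37.4°, shortest Δλ = 30.0° (east) — does not cross 180°.
Leg 4: +37.4° → -127.5°, shortest Δλ = -164.9° (west) — does not cross 180°.
Leg 5: -127.5° → +64.4°, shortest Δλ = -168.1° (west) — crosses 180°.
Leg 6: +64.4° → +35.5°, shortest Δλ = -28.9° (west) — does not cross 180°.
Total crossings: 2.

2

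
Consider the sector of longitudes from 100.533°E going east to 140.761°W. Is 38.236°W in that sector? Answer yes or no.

No

Band width going east from +100.533° to -140.761°: ((-140.761 − 100.533) mod 360) = 118.706°.
Offset of -38.236° east of the west edge: ((-38.236 − 100.533) mod 360) = 221.231°.
221.231° > 118.706° ⇒ outside.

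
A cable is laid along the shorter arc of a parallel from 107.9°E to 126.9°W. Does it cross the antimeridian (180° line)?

Naïve |-126.9 − 107.9| = 234.8° > 180°, so the shorter arc goes the other way round — across 180°.
Signed shortest Δλ = ((-126.9 − 107.9 + 180) mod 360) − 180 = 125.2°.
Going east by 125.2° from +107.9° passes through 180° before reaching -126.9°.

Yes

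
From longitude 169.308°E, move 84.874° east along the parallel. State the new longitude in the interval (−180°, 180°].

Start at +169.308°; shift +84.874° → +254.182°.
+254.182° lies outside (−180°, 180°]; subtract 360° → -105.818°.

105.818°W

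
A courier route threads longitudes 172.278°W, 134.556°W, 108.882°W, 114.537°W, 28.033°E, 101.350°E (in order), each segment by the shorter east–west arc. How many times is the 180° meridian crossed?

0

Leg 1: -172.278° → -134.556°, shortest Δλ = 37.722° (east) — does not cross 180°.
Leg 2: -134.556° → -108.882°, shortest Δλ = 25.674° (east) — does not cross 180°.
Leg 3: -108.882° → -114.537°, shortest Δλ = -5.655° (west) — does not cross 180°.
Leg 4: -114.537° → +28.033°, shortest Δλ = 142.57° (east) — does not cross 180°.
Leg 5: +28.033° → +101.350°, shortest Δλ = 73.317° (east) — does not cross 180°.
Total crossings: 0.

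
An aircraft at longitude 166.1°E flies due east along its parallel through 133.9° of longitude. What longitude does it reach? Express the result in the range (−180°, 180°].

60.0°W

Start at +166.1°; shift +133.9° → +300.0°.
+300.0° lies outside (−180°, 180°]; subtract 360° → -60.0°.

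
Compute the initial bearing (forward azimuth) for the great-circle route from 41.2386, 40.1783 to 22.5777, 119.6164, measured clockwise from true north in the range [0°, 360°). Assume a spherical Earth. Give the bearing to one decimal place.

Δλ = 119.6164 − 40.1783 = 79.4381°.
θ = atan2( sin Δλ · cos φ₂ , cos φ₁ · sin φ₂ − sin φ₁ · cos φ₂ · cos Δλ )
  = atan2(0.90772, 0.17714) = 78.958° → normalised to [0°, 360°): 78.958°.

79.0°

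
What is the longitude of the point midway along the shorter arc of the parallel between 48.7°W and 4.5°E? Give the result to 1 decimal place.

Signed shortest Δλ from -48.7° to +4.5° is +53.2°.
Midpoint longitude = -48.7° + (+53.2°)/2 = -48.7° + 26.6° = -22.1°.

22.1°W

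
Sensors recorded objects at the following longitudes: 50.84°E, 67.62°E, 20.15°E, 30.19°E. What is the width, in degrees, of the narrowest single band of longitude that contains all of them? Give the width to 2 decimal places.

47.47°

Sort the longitudes: +20.15°, +30.19°, +50.84°, +67.62°.
Eastward gaps between consecutive values (wrapping around): 10.04°, 20.65°, 16.78°, 312.53°.
Largest gap = 312.53° ⇒ minimal covering band is its complement: 360° − 312.53° = 47.47°.
Band runs from +20.15° eastward to +67.62°.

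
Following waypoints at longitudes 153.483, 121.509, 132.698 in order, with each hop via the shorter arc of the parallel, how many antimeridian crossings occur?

0

Leg 1: +153.483° → +121.509°, shortest Δλ = -31.974° (west) — does not cross 180°.
Leg 2: +121.509° → +132.698°, shortest Δλ = 11.189° (east) — does not cross 180°.
Total crossings: 0.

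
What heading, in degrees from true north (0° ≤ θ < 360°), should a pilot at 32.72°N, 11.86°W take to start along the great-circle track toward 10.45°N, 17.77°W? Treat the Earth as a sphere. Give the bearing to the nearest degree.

195°

Δλ = -17.77 − -11.86 = -5.91°.
θ = atan2( sin Δλ · cos φ₂ , cos φ₁ · sin φ₂ − sin φ₁ · cos φ₂ · cos Δλ )
  = atan2(-0.10126, -0.37615) = -164.933° → normalised to [0°, 360°): 195.067°.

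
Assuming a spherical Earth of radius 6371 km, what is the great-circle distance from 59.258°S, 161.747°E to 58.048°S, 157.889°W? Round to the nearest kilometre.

Δλ = -157.889 − 161.747 = -319.636°; wrapped into (−180°, 180°]: 40.364°.
Δφ = -58.048 − -59.258 = 1.210°.
a = sin²(Δφ/2) + cos φ₁ · cos φ₂ · sin²(Δλ/2) = 0.032310.
c = 2·atan2(√a, √(1−a)) = 0.36147 rad → d = 6371·c ≈ 2302.90 km.

2303 km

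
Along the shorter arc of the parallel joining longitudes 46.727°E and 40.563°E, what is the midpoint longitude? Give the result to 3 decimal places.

43.645°E

Signed shortest Δλ from +46.727° to +40.563° is -6.164°.
Midpoint longitude = +46.727° + (-6.164°)/2 = +46.727° − 3.082° = +43.645°.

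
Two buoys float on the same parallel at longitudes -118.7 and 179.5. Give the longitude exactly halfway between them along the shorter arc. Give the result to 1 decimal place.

-149.6°

Signed shortest Δλ from -118.7° to +179.5° is -61.8°.
Midpoint longitude = -118.7° + (-61.8°)/2 = -118.7° − 30.9° = -149.6°.
(The naïve average (-118.7 + +179.5)/2 = 30.4° is on the wrong side of the globe.)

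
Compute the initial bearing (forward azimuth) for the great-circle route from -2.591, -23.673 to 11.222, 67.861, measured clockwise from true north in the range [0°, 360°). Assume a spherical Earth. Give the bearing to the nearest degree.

Δλ = 67.861 − -23.673 = 91.534°.
θ = atan2( sin Δλ · cos φ₂ , cos φ₁ · sin φ₂ − sin φ₁ · cos φ₂ · cos Δλ )
  = atan2(0.98053, 0.19323) = 78.852° → normalised to [0°, 360°): 78.852°.

79°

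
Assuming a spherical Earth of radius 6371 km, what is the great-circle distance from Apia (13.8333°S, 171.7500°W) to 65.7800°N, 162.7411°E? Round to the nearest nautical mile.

4915 nmi

Δλ = 162.7411 − -171.7500 = 334.4911°; wrapped into (−180°, 180°]: -25.5089°.
Δφ = 65.7800 − -13.8333 = 79.6133°.
a = sin²(Δφ/2) + cos φ₁ · cos φ₂ · sin²(Δλ/2) = 0.429270.
c = 2·atan2(√a, √(1−a)) = 1.42886 rad → d = 6371·c ≈ 9103.27 km ≈ 4915.37 nmi.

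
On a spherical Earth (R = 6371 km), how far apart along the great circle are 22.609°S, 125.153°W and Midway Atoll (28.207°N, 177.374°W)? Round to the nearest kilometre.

7955 km

Δλ = -177.374 − -125.153 = -52.221°.
Δφ = 28.207 − -22.609 = 50.816°.
a = sin²(Δφ/2) + cos φ₁ · cos φ₂ · sin²(Δλ/2) = 0.341666.
c = 2·atan2(√a, √(1−a)) = 1.24858 rad → d = 6371·c ≈ 7954.71 km.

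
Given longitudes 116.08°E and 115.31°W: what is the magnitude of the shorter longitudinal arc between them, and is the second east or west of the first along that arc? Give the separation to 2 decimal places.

128.61° east

Raw difference: -115.31 − 116.08 = -231.39°.
Normalise into (−180°, 180°]: -231.39° + 360° = 128.61°.
Positive ⇒ the second point lies to the east; separation 128.61°.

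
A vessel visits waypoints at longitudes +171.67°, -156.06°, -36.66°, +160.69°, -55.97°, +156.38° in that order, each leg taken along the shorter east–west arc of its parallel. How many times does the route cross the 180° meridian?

4

Leg 1: +171.67° → -156.06°, shortest Δλ = 32.27° (east) — crosses 180°.
Leg 2: -156.06° → -36.66°, shortest Δλ = 119.4° (east) — does not cross 180°.
Leg 3: -36.66° → +160.69°, shortest Δλ = -162.65° (west) — crosses 180°.
Leg 4: +160.69° → -55.97°, shortest Δλ = 143.34° (east) — crosses 180°.
Leg 5: -55.97° → +156.38°, shortest Δλ = -147.65° (west) — crosses 180°.
Total crossings: 4.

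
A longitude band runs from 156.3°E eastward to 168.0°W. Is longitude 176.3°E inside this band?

Band width going east from +156.3° to -168.0°: ((-168.0 − 156.3) mod 360) = 35.7°.
Offset of +176.3° east of the west edge: ((176.3 − 156.3) mod 360) = 20.0°.
20.0° ≤ 35.7° ⇒ inside.

Yes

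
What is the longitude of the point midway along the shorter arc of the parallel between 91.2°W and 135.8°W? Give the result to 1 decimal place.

113.5°W

Signed shortest Δλ from -91.2° to -135.8° is -44.6°.
Midpoint longitude = -91.2° + (-44.6°)/2 = -91.2° − 22.3° = -113.5°.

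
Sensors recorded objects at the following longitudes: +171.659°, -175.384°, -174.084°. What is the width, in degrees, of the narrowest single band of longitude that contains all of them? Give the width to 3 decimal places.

14.257°

Sort the longitudes: -175.384°, -174.084°, +171.659°.
Eastward gaps between consecutive values (wrapping around): 1.300°, 345.743°, 12.957°.
Largest gap = 345.743° ⇒ minimal covering band is its complement: 360° − 345.743° = 14.257°.
Band runs from +171.659° eastward to -174.084°, crossing the antimeridian.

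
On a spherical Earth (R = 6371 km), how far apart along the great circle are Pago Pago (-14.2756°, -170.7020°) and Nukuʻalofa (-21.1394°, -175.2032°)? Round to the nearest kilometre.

900 km

Δλ = -175.2032 − -170.7020 = -4.5012°.
Δφ = -21.1394 − -14.2756 = -6.8638°.
a = sin²(Δφ/2) + cos φ₁ · cos φ₂ · sin²(Δλ/2) = 0.004977.
c = 2·atan2(√a, √(1−a)) = 0.14122 rad → d = 6371·c ≈ 899.71 km.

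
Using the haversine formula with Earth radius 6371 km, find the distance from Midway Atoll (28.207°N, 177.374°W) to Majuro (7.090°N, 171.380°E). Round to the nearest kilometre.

2629 km

Δλ = 171.380 − -177.374 = 348.754°; wrapped into (−180°, 180°]: -11.246°.
Δφ = 7.090 − 28.207 = -21.117°.
a = sin²(Δφ/2) + cos φ₁ · cos φ₂ · sin²(Δλ/2) = 0.041972.
c = 2·atan2(√a, √(1−a)) = 0.41267 rad → d = 6371·c ≈ 2629.09 km.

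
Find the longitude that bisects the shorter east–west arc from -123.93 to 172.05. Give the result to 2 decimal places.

Signed shortest Δλ from -123.93° to +172.05° is -64.02°.
Midpoint longitude = -123.93° + (-64.02°)/2 = -123.93° − 32.01° = -155.94°.
(The naïve average (-123.93 + +172.05)/2 = 24.06° is on the wrong side of the globe.)

-155.94°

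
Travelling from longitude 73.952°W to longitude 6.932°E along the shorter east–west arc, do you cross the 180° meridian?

No

Signed shortest Δλ = ((6.932 − -73.952 + 180) mod 360) − 180 = 80.884°.
Going east by 80.884° from -73.952° reaches +6.932° without touching 180°.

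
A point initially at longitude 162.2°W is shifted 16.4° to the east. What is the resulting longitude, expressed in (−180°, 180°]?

Start at -162.2°; shift +16.4° → -145.8°.
-145.8° already lies in (−180°, 180°].

145.8°W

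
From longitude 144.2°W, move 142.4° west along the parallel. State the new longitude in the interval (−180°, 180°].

73.4°E

Start at -144.2°; shift −142.4° → -286.6°.
-286.6° lies outside (−180°, 180°]; add 360° → +73.4°.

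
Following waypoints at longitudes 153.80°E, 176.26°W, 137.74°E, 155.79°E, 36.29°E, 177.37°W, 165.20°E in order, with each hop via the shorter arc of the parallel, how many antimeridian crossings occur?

4

Leg 1: +153.80° → -176.26°, shortest Δλ = 29.94° (east) — crosses 180°.
Leg 2: -176.26° → +137.74°, shortest Δλ = -46.0° (west) — crosses 180°.
Leg 3: +137.74° → +155.79°, shortest Δλ = 18.05° (east) — does not cross 180°.
Leg 4: +155.79° → +36.29°, shortest Δλ = -119.5° (west) — does not cross 180°.
Leg 5: +36.29° → -177.37°, shortest Δλ = 146.34° (east) — crosses 180°.
Leg 6: -177.37° → +165.20°, shortest Δλ = -17.43° (west) — crosses 180°.
Total crossings: 4.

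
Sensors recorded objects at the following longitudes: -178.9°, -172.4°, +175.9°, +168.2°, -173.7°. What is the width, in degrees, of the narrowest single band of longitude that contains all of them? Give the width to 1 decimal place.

Sort the longitudes: -178.9°, -173.7°, -172.4°, +168.2°, +175.9°.
Eastward gaps between consecutive values (wrapping around): 5.2°, 1.3°, 340.6°, 7.7°, 5.2°.
Largest gap = 340.6° ⇒ minimal covering band is its complement: 360° − 340.6° = 19.4°.
Band runs from +168.2° eastward to -172.4°, crossing the antimeridian.

19.4°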